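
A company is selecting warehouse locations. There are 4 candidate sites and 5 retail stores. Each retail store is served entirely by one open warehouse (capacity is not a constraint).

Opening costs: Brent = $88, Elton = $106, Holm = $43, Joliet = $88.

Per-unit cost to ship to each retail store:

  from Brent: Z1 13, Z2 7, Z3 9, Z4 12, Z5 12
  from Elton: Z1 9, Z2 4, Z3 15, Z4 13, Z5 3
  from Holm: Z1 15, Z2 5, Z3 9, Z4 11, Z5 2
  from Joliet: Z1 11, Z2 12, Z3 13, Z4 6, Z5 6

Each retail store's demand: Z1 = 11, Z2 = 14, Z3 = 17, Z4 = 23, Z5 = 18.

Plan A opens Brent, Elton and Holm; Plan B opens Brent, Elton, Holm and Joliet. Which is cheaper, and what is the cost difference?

Plan A: {Brent, Elton, Holm}: Z1→Elton 9·11=99, Z2→Elton 4·14=56, Z3→Brent 9·17=153, Z4→Holm 11·23=253, Z5→Holm 2·18=36. Service 597; fixed 237; total 834.
Plan B: {Brent, Elton, Holm, Joliet}: Z1→Elton 9·11=99, Z2→Elton 4·14=56, Z3→Brent 9·17=153, Z4→Joliet 6·23=138, Z5→Holm 2·18=36. Service 482; fixed 325; total 807.
Difference: |834 − 807| = 27.

Plan B is cheaper by 27.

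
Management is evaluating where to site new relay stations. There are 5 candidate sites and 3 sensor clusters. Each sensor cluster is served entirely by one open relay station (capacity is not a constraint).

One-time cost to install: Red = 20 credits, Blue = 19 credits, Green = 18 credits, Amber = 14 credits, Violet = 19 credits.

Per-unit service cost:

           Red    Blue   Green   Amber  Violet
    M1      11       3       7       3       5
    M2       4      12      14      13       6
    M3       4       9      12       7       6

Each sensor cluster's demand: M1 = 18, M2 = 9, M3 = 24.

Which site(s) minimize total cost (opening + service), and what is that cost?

For any fixed open set, each sensor cluster goes to its cheapest open site; total = fixed + service.
{Red, Amber}: M1→Amber 3·18=54, M2→Red 4·9=36, M3→Red 4·24=96. Service 186; fixed 34; total 220.
{Red, Blue}: M1→Blue 3·18=54, M2→Red 4·9=36, M3→Red 4·24=96. Service 186; fixed 39; total 225.
{Red, Green, Amber}: service 186 + fixed 52 = 238
{Red, Blue, Green, Amber, Violet}: M1→Blue 3·18=54, M2→Red 4·9=36, M3→Red 4·24=96. Service 186; fixed 90; total 276.
No other subset beats 220.

Open Red and Amber; minimum total cost 220.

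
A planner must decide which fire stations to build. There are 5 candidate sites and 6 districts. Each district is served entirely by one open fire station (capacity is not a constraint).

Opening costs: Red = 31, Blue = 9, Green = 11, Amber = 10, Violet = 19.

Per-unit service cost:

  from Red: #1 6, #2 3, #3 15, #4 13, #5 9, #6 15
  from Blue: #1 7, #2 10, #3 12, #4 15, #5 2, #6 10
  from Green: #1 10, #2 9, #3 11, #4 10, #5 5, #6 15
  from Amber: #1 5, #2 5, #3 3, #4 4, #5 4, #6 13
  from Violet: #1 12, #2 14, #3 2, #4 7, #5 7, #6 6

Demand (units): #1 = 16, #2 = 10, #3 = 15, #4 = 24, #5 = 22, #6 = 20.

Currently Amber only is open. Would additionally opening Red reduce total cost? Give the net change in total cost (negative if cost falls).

Current service cost with {Amber}: 619.
Adding Red: each district re-picks its cheapest; new service cost 599, saving 20.
Extra fixed cost: 31. Net change = 31 − 20 = 11.
(Totals: 629 → 640.)

No — net change +11 (cost rises by 11).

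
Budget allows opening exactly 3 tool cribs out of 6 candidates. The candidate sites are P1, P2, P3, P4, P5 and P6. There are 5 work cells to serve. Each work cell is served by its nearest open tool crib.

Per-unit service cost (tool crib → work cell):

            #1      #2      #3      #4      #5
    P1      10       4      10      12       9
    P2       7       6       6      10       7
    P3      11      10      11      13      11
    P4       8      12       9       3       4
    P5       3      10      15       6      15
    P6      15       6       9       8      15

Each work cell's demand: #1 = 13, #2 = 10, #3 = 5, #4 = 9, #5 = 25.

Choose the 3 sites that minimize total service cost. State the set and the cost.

With exactly 3 open, each work cell uses its cheapest among the chosen.
{P1, P4, P5}: #1→P5 3·13=39, #2→P1 4·10=40, #3→P4 9·5=45, #4→P4 3·9=27, #5→P4 4·25=100. Service cost 251.
{P2, P4, P5}: service cost 256
{P4, P5, P6}: service cost 271
Among all 20 size-3 choices, {P1, P4, P5} is lowest.

Choose P1, P4 and P5; total service cost 251.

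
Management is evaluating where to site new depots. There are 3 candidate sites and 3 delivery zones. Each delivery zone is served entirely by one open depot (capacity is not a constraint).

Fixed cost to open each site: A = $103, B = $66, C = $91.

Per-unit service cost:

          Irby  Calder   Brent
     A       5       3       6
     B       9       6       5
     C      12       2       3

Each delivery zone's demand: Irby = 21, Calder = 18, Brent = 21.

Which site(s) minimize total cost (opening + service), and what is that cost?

Open A only; minimum total cost 388.

For any fixed open set, each delivery zone goes to its cheapest open site; total = fixed + service.
{A}: Irby→A 5·21=105, Calder→A 3·18=54, Brent→A 6·21=126. Service 285; fixed 103; total 388.
{A, C}: service 204 + fixed 194 = 398
{A, B}: service 264 + fixed 169 = 433
{A, B, C}: service 204 + fixed 260 = 464
(All 7 nonempty subsets were checked; A only is lowest.)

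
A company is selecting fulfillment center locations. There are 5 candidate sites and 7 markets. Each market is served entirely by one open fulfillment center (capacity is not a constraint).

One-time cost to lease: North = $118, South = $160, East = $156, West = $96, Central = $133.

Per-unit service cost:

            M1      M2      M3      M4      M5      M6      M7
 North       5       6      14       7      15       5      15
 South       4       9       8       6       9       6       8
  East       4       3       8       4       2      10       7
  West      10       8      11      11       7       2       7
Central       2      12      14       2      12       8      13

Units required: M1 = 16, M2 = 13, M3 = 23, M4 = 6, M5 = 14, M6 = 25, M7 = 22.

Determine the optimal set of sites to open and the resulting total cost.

For any fixed open set, each market goes to its cheapest open site; total = fixed + service.
{East, West}: M1→East 4·16=64, M2→East 3·13=39, M3→East 8·23=184, M4→East 4·6=24, M5→East 2·14=28, M6→West 2·25=50, M7→East 7·22=154. Service 543; fixed 252; total 795.
{East, West, Central}: service 499 + fixed 385 = 884
{North, East}: service 618 + fixed 274 = 892
{North, South, East, West, Central}: service 499 + fixed 663 = 1162
No other subset beats 795.

Open East and West; minimum total cost 795.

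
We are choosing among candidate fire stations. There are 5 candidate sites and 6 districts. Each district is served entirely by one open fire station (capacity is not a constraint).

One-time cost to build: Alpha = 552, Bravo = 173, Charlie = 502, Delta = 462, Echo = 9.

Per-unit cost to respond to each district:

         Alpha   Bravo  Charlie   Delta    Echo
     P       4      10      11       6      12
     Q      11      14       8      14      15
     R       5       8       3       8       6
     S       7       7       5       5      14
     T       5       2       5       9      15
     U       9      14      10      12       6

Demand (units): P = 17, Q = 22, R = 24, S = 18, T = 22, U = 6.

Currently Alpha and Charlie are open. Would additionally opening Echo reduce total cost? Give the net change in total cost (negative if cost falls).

Current service cost with {Alpha, Charlie}: 570.
Adding Echo: each district re-picks its cheapest; new service cost 552, saving 18.
Extra fixed cost: 9. Net change = 9 − 18 = -9.
(Totals: 1624 → 1615.)

Yes — net change −9 (cost falls by 9).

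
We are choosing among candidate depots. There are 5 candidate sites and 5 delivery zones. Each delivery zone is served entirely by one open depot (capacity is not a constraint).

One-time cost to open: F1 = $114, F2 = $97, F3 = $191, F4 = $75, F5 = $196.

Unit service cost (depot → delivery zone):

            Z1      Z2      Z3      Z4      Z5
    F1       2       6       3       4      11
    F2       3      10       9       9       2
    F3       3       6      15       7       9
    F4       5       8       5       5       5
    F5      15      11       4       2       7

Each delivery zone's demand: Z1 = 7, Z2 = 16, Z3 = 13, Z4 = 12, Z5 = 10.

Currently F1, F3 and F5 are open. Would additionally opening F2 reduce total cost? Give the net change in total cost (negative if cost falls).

No — net change +47 (cost rises by 47).

Current service cost with {F1, F3, F5}: 243.
Adding F2: each delivery zone re-picks its cheapest; new service cost 193, saving 50.
Extra fixed cost: 97. Net change = 97 − 50 = 47.
(Totals: 744 → 791.)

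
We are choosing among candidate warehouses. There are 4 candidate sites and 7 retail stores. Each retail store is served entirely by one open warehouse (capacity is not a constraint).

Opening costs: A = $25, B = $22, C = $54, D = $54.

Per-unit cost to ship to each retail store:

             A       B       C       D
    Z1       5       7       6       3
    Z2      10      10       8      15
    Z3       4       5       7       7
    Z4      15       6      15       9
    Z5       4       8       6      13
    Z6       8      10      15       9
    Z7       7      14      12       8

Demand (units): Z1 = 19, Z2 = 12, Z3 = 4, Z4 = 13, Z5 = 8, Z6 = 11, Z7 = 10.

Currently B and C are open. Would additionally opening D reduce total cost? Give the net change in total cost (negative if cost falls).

Current service cost with {B, C}: 586.
Adding D: each retail store re-picks its cheapest; new service cost 478, saving 108.
Extra fixed cost: 54. Net change = 54 − 108 = -54.
(Totals: 662 → 608.)

Yes — net change −54 (cost falls by 54).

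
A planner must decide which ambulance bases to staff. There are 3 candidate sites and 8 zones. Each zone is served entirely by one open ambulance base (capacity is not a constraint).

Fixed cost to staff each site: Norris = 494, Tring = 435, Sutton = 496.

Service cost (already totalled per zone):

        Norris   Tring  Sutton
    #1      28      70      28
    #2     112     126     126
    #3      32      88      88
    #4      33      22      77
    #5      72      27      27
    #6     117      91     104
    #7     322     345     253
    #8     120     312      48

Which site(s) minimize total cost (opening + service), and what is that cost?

Open Sutton only; minimum total cost 1247.

For any fixed open set, each zone goes to its cheapest open site; total = fixed + service.
{Sutton}: #1→Sutton 28, #2→Sutton 126, #3→Sutton 88, #4→Sutton 77, #5→Sutton 27, #6→Sutton 104, #7→Sutton 253, #8→Sutton 48. Service 751; fixed 496; total 1247.
{Norris}: service 836 + fixed 494 = 1330
{Tring}: #1→Tring 70, #2→Tring 126, #3→Tring 88, #4→Tring 22, #5→Tring 27, #6→Tring 91, #7→Tring 345, #8→Tring 312. Service 1081; fixed 435; total 1516.
{Norris, Tring, Sutton}: #1→Norris 28, #2→Norris 112, #3→Norris 32, #4→Tring 22, #5→Tring 27, #6→Tring 91, #7→Sutton 253, #8→Sutton 48. Service 613; fixed 1425; total 2038.
No other subset beats 1247.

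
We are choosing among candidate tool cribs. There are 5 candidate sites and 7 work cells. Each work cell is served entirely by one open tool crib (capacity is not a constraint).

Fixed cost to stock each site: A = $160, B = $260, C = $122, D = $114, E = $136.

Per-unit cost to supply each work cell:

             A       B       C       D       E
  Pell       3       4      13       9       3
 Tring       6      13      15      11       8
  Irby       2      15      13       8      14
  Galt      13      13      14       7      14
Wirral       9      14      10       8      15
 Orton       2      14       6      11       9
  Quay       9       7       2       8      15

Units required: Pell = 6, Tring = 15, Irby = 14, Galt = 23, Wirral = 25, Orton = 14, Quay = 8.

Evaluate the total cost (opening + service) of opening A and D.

Total cost: 863

Each work cell is assigned to its cheapest site among the open ones.
{A, D}: Pell→A 3·6=18, Tring→A 6·15=90, Irby→A 2·14=28, Galt→D 7·23=161, Wirral→D 8·25=200, Orton→A 2·14=28, Quay→D 8·8=64. Service 589; fixed 274; total 863.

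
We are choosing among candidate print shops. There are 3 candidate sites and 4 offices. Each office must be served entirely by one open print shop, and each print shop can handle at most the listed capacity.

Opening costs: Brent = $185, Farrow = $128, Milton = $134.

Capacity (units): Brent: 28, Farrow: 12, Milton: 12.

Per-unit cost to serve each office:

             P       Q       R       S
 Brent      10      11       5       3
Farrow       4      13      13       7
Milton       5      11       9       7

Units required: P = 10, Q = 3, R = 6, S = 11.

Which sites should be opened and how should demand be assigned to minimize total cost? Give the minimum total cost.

Minimum total cost: 449

Open {Brent, Farrow}: P→Farrow 4·10=40, Q→Brent 11·3=33, R→Brent 5·6=30, S→Brent 3·11=33.
Loads: Brent carries 20/28, Farrow carries 10/12. Service 136; fixed 313; total 449.
Next best feasible plan costs 465.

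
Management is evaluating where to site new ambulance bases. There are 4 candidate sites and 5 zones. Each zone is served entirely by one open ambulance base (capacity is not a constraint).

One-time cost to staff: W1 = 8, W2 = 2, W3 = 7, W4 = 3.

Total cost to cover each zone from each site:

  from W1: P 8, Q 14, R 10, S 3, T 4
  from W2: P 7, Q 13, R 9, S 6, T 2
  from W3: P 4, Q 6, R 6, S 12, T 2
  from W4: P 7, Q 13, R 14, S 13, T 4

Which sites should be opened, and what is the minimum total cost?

For any fixed open set, each zone goes to its cheapest open site; total = fixed + service.
{W2, W3}: P→W3 4, Q→W3 6, R→W3 6, S→W2 6, T→W2 2. Service 24; fixed 9; total 33.
{W1, W3}: service 21 + fixed 15 = 36
{W2, W3, W4}: P→W3 4, Q→W3 6, R→W3 6, S→W2 6, T→W2 2. Service 24; fixed 12; total 36.
{W1, W2, W3, W4}: service 21 + fixed 20 = 41
No other subset beats 33.

Open W2 and W3; minimum total cost 33.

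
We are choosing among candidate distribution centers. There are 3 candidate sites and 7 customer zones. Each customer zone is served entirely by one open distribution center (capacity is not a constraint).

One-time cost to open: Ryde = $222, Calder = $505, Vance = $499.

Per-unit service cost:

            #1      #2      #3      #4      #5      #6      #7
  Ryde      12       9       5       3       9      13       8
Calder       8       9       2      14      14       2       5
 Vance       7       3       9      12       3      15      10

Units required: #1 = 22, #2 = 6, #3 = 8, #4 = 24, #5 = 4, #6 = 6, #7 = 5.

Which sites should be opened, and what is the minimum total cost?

For any fixed open set, each customer zone goes to its cheapest open site; total = fixed + service.
{Ryde}: #1→Ryde 12·22=264, #2→Ryde 9·6=54, #3→Ryde 5·8=40, #4→Ryde 3·24=72, #5→Ryde 9·4=36, #6→Ryde 13·6=78, #7→Ryde 8·5=40. Service 584; fixed 222; total 806.
{Ryde, Calder}: service 391 + fixed 727 = 1118
{Ryde, Vance}: service 414 + fixed 721 = 1135
{Ryde, Calder, Vance}: service 309 + fixed 1226 = 1535
No other subset beats 806.

Open Ryde only; minimum total cost 806.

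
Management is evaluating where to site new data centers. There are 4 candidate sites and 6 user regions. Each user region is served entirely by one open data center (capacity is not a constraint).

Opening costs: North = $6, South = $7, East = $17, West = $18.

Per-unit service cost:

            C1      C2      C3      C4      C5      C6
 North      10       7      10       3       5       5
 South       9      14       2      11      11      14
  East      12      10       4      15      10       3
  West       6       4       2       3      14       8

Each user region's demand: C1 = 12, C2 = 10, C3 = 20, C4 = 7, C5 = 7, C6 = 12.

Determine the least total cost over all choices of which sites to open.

For any fixed open set, each user region goes to its cheapest open site; total = fixed + service.
{North, East, West}: C1→West 6·12=72, C2→West 4·10=40, C3→West 2·20=40, C4→North 3·7=21, C5→North 5·7=35, C6→East 3·12=36. Service 244; fixed 41; total 285.
{North, South, East, West}: C1→West 6·12=72, C2→West 4·10=40, C3→South 2·20=40, C4→North 3·7=21, C5→North 5·7=35, C6→East 3·12=36. Service 244; fixed 48; total 292.
{North, West}: service 268 + fixed 24 = 292
{North}: C1→North 10·12=120, C2→North 7·10=70, C3→North 10·20=200, C4→North 3·7=21, C5→North 5·7=35, C6→North 5·12=60. Service 506; fixed 6; total 512.
No other subset beats 285.

Minimum total cost: 285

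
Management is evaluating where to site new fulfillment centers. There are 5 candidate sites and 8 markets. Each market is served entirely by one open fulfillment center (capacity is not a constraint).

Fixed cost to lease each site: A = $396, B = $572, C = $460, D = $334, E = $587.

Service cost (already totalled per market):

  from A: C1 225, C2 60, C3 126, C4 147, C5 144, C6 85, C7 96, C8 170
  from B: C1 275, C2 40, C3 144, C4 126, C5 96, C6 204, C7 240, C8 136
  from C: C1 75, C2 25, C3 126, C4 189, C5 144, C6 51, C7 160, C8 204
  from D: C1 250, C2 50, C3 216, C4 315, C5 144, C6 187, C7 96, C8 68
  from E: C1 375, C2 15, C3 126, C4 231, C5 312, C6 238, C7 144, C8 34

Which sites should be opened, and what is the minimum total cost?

Open C only; minimum total cost 1434.

For any fixed open set, each market goes to its cheapest open site; total = fixed + service.
{C}: C1→C 75, C2→C 25, C3→C 126, C4→C 189, C5→C 144, C6→C 51, C7→C 160, C8→C 204. Service 974; fixed 460; total 1434.
{A}: C1→A 225, C2→A 60, C3→A 126, C4→A 147, C5→A 144, C6→A 85, C7→A 96, C8→A 170. Service 1053; fixed 396; total 1449.
{C, D}: service 774 + fixed 794 = 1568
{A, B, C, D, E}: C1→C 75, C2→E 15, C3→A 126, C4→B 126, C5→B 96, C6→C 51, C7→A 96, C8→E 34. Service 619; fixed 2349; total 2968.
No other subset beats 1434.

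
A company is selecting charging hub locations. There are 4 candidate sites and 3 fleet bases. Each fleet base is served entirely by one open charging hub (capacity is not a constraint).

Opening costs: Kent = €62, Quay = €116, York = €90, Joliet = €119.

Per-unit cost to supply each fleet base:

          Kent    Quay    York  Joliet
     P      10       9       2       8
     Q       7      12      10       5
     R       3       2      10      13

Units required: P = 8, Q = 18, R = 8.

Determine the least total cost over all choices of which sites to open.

Minimum total cost: 292

For any fixed open set, each fleet base goes to its cheapest open site; total = fixed + service.
{Kent}: P→Kent 10·8=80, Q→Kent 7·18=126, R→Kent 3·8=24. Service 230; fixed 62; total 292.
{Kent, York}: service 166 + fixed 152 = 318
{Kent, Joliet}: service 178 + fixed 181 = 359
{Kent, Quay, York, Joliet}: service 122 + fixed 387 = 509
No other subset beats 292.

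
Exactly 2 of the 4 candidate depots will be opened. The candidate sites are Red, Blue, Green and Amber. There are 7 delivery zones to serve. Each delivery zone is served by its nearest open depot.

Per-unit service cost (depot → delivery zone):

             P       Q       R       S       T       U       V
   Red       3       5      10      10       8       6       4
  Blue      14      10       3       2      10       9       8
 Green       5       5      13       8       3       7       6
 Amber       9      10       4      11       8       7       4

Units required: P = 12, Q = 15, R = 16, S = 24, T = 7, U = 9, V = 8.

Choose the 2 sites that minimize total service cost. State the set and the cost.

With exactly 2 open, each delivery zone uses its cheapest among the chosen.
{Red, Blue}: P→Red 3·12=36, Q→Red 5·15=75, R→Blue 3·16=48, S→Blue 2·24=48, T→Red 8·7=56, U→Red 6·9=54, V→Red 4·8=32. Service cost 349.
{Blue, Green}: service cost 363
{Blue, Amber}: service cost 505
Among all 6 size-2 choices, {Red, Blue} is lowest.

Choose Red and Blue; total service cost 349.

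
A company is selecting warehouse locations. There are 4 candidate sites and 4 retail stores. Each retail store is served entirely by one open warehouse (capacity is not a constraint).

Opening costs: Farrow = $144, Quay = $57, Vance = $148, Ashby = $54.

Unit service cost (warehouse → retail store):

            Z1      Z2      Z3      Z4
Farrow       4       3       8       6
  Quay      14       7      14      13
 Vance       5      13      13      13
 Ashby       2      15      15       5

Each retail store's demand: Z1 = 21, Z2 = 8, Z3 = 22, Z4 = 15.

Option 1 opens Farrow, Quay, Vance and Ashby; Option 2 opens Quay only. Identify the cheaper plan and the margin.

Option 1: {Farrow, Quay, Vance, Ashby}: Z1→Ashby 2·21=42, Z2→Farrow 3·8=24, Z3→Farrow 8·22=176, Z4→Ashby 5·15=75. Service 317; fixed 403; total 720.
Option 2: {Quay}: Z1→Quay 14·21=294, Z2→Quay 7·8=56, Z3→Quay 14·22=308, Z4→Quay 13·15=195. Service 853; fixed 57; total 910.
Difference: |720 − 910| = 190.

Option 1 is cheaper by 190.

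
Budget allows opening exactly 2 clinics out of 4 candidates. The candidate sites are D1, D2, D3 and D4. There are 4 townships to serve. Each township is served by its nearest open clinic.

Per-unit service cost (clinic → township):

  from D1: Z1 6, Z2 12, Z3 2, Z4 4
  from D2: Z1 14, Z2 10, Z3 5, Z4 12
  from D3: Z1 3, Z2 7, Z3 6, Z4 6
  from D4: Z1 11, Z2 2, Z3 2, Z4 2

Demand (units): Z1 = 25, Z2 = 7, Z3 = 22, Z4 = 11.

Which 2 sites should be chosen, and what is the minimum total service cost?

Choose D3 and D4; total service cost 155.

With exactly 2 open, each township uses its cheapest among the chosen.
{D3, D4}: Z1→D3 3·25=75, Z2→D4 2·7=14, Z3→D4 2·22=44, Z4→D4 2·11=22. Service cost 155.
{D1, D3}: service cost 212
{D1, D4}: service cost 230
Among all 6 size-2 choices, {D3, D4} is lowest.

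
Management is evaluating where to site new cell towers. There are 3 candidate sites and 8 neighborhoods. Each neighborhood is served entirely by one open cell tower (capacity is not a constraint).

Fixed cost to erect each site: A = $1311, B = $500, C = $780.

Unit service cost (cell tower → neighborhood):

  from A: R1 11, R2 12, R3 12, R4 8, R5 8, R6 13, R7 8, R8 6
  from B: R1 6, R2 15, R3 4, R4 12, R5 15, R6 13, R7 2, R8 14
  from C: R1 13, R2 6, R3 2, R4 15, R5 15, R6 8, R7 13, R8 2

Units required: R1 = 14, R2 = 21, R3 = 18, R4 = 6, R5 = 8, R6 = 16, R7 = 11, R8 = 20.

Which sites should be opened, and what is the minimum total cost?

For any fixed open set, each neighborhood goes to its cheapest open site; total = fixed + service.
{C}: R1→C 13·14=182, R2→C 6·21=126, R3→C 2·18=36, R4→C 15·6=90, R5→C 15·8=120, R6→C 8·16=128, R7→C 13·11=143, R8→C 2·20=40. Service 865; fixed 780; total 1645.
{B}: service 1173 + fixed 500 = 1673
{B, C}: service 628 + fixed 1280 = 1908
{A, B, C}: R1→B 6·14=84, R2→C 6·21=126, R3→C 2·18=36, R4→A 8·6=48, R5→A 8·8=64, R6→C 8·16=128, R7→B 2·11=22, R8→C 2·20=40. Service 548; fixed 2591; total 3139.
No other subset beats 1645.

Open C only; minimum total cost 1645.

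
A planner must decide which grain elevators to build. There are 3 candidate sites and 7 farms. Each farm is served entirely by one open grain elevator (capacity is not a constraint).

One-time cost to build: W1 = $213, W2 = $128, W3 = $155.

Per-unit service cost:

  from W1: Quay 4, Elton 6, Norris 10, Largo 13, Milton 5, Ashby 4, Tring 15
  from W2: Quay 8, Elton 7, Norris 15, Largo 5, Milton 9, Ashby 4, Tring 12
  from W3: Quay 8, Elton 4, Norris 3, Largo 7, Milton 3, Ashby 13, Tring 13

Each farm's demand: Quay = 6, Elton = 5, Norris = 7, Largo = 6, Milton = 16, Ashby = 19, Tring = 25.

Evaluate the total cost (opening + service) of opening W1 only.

Total cost: 946

Each farm is assigned to its cheapest site among the open ones.
{W1}: Quay→W1 4·6=24, Elton→W1 6·5=30, Norris→W1 10·7=70, Largo→W1 13·6=78, Milton→W1 5·16=80, Ashby→W1 4·19=76, Tring→W1 15·25=375. Service 733; fixed 213; total 946.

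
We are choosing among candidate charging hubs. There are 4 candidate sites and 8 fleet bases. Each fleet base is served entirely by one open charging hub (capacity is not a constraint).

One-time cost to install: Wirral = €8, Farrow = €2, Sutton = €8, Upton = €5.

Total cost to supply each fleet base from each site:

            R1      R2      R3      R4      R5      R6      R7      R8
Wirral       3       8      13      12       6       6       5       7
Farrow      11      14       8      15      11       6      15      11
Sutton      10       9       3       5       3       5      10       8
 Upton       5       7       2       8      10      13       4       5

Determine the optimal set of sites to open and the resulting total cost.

Open Sutton and Upton; minimum total cost 49.

For any fixed open set, each fleet base goes to its cheapest open site; total = fixed + service.
{Sutton, Upton}: R1→Upton 5, R2→Upton 7, R3→Upton 2, R4→Sutton 5, R5→Sutton 3, R6→Sutton 5, R7→Upton 4, R8→Upton 5. Service 36; fixed 13; total 49.
{Farrow, Sutton, Upton}: service 36 + fixed 15 = 51
{Wirral, Upton}: service 41 + fixed 13 = 54
{Wirral, Farrow, Sutton, Upton}: service 34 + fixed 23 = 57
(All 15 nonempty subsets were checked; Sutton and Upton is lowest.)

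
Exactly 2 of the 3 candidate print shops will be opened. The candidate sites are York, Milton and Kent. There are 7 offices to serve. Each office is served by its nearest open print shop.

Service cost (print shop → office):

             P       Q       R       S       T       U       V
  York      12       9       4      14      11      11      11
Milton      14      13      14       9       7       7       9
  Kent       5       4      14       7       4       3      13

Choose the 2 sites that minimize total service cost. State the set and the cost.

Choose York and Kent; total service cost 38.

With exactly 2 open, each office uses its cheapest among the chosen.
{York, Kent}: P→Kent 5, Q→Kent 4, R→York 4, S→Kent 7, T→Kent 4, U→Kent 3, V→York 11. Service cost 38.
{Milton, Kent}: service cost 46
{York, Milton}: service cost 57
Among all 3 size-2 choices, {York, Kent} is lowest.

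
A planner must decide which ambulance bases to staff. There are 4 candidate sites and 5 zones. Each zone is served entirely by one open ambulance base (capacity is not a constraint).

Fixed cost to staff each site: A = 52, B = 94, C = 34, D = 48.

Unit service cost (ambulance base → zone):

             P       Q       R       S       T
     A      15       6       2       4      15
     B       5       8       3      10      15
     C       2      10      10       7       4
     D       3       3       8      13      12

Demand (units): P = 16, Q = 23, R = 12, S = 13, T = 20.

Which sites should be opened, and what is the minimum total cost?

For any fixed open set, each zone goes to its cheapest open site; total = fixed + service.
{A, C, D}: P→C 2·16=32, Q→D 3·23=69, R→A 2·12=24, S→A 4·13=52, T→C 4·20=80. Service 257; fixed 134; total 391.
{A, C}: P→C 2·16=32, Q→A 6·23=138, R→A 2·12=24, S→A 4·13=52, T→C 4·20=80. Service 326; fixed 86; total 412.
{C, D}: service 368 + fixed 82 = 450
{A, B, C, D}: P→C 2·16=32, Q→D 3·23=69, R→A 2·12=24, S→A 4·13=52, T→C 4·20=80. Service 257; fixed 228; total 485.
No other subset beats 391.

Open A, C and D; minimum total cost 391.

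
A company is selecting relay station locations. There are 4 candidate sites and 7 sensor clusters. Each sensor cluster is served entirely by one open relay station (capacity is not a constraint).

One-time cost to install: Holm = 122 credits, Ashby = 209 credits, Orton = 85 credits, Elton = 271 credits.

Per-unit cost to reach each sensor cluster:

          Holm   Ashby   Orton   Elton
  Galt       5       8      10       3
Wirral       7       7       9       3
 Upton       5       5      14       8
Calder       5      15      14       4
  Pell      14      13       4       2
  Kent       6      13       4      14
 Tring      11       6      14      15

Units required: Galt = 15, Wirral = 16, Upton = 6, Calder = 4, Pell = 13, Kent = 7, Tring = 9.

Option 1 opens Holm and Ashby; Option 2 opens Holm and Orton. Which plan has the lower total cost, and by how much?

Option 2 is cheaper by 210.

Option 1: {Holm, Ashby}: Galt→Holm 5·15=75, Wirral→Holm 7·16=112, Upton→Holm 5·6=30, Calder→Holm 5·4=20, Pell→Ashby 13·13=169, Kent→Holm 6·7=42, Tring→Ashby 6·9=54. Service 502; fixed 331; total 833.
Option 2: {Holm, Orton}: Galt→Holm 5·15=75, Wirral→Holm 7·16=112, Upton→Holm 5·6=30, Calder→Holm 5·4=20, Pell→Orton 4·13=52, Kent→Orton 4·7=28, Tring→Holm 11·9=99. Service 416; fixed 207; total 623.
Difference: |833 − 623| = 210.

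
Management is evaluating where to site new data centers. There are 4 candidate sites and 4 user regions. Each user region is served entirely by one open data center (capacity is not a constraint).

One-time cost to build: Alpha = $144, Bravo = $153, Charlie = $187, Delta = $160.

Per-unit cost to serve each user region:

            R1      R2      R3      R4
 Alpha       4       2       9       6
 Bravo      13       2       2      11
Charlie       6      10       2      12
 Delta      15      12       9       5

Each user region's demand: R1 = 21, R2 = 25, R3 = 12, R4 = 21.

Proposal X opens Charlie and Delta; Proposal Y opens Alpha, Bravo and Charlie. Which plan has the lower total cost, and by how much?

Proposal Y is cheaper by 84.

Proposal X: {Charlie, Delta}: R1→Charlie 6·21=126, R2→Charlie 10·25=250, R3→Charlie 2·12=24, R4→Delta 5·21=105. Service 505; fixed 347; total 852.
Proposal Y: {Alpha, Bravo, Charlie}: R1→Alpha 4·21=84, R2→Alpha 2·25=50, R3→Bravo 2·12=24, R4→Alpha 6·21=126. Service 284; fixed 484; total 768.
Difference: |852 − 768| = 84.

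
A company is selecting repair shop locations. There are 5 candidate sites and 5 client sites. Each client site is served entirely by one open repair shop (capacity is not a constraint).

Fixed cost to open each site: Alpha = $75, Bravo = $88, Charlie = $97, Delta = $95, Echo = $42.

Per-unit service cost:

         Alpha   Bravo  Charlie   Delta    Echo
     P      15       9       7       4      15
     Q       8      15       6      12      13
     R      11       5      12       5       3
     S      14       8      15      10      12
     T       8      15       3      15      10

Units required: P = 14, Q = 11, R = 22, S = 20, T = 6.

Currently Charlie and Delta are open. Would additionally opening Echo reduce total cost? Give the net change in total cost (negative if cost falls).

Current service cost with {Charlie, Delta}: 450.
Adding Echo: each client site re-picks its cheapest; new service cost 406, saving 44.
Extra fixed cost: 42. Net change = 42 − 44 = -2.
(Totals: 642 → 640.)

Yes — net change −2 (cost falls by 2).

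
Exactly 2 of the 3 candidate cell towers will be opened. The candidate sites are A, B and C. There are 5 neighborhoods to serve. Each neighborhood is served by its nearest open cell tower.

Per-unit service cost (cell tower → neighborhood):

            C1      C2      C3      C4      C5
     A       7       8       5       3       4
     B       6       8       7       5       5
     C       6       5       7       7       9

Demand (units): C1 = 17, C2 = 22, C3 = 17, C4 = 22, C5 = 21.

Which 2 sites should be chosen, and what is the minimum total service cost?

Choose A and C; total service cost 447.

With exactly 2 open, each neighborhood uses its cheapest among the chosen.
{A, C}: C1→C 6·17=102, C2→C 5·22=110, C3→A 5·17=85, C4→A 3·22=66, C5→A 4·21=84. Service cost 447.
{A, B}: service cost 513
{B, C}: service cost 546
Among all 3 size-2 choices, {A, C} is lowest.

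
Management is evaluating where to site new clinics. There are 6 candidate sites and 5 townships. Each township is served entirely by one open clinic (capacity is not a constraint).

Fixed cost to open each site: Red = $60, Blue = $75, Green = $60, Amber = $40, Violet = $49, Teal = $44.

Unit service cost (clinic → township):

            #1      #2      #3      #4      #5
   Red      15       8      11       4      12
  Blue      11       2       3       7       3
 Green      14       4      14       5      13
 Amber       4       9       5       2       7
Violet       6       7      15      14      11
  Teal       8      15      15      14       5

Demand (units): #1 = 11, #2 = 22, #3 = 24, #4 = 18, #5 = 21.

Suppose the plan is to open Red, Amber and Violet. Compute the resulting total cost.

Total cost: 650

Each township is assigned to its cheapest site among the open ones.
{Red, Amber, Violet}: #1→Amber 4·11=44, #2→Violet 7·22=154, #3→Amber 5·24=120, #4→Amber 2·18=36, #5→Amber 7·21=147. Service 501; fixed 149; total 650.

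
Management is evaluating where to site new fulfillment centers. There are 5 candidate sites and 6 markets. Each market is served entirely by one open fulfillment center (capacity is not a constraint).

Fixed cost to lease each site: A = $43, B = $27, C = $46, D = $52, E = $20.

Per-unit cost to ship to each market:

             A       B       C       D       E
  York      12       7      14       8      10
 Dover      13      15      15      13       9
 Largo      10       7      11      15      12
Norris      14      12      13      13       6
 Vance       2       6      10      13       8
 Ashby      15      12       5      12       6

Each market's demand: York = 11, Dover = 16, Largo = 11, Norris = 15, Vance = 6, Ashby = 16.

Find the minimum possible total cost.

Minimum total cost: 567

For any fixed open set, each market goes to its cheapest open site; total = fixed + service.
{B, E}: York→B 7·11=77, Dover→E 9·16=144, Largo→B 7·11=77, Norris→E 6·15=90, Vance→B 6·6=36, Ashby→E 6·16=96. Service 520; fixed 47; total 567.
{A, B, E}: York→B 7·11=77, Dover→E 9·16=144, Largo→B 7·11=77, Norris→E 6·15=90, Vance→A 2·6=12, Ashby→E 6·16=96. Service 496; fixed 90; total 586.
{B, C, E}: York→B 7·11=77, Dover→E 9·16=144, Largo→B 7·11=77, Norris→E 6·15=90, Vance→B 6·6=36, Ashby→C 5·16=80. Service 504; fixed 93; total 597.
{A, B, C, D, E}: York→B 7·11=77, Dover→E 9·16=144, Largo→B 7·11=77, Norris→E 6·15=90, Vance→A 2·6=12, Ashby→C 5·16=80. Service 480; fixed 188; total 668.
No other subset beats 567.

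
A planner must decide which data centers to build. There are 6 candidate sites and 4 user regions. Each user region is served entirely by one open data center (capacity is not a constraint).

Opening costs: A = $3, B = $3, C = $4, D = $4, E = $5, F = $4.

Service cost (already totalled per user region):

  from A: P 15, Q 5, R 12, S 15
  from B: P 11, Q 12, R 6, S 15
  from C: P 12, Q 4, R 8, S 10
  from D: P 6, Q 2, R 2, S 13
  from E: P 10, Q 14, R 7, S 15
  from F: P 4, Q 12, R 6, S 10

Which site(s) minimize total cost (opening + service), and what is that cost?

For any fixed open set, each user region goes to its cheapest open site; total = fixed + service.
{D, F}: P→F 4, Q→D 2, R→D 2, S→F 10. Service 18; fixed 8; total 26.
{D}: service 23 + fixed 4 = 27
{C, D}: service 20 + fixed 8 = 28
{A, B, C, D, E, F}: service 18 + fixed 23 = 41
No other subset beats 26.

Open D and F; minimum total cost 26.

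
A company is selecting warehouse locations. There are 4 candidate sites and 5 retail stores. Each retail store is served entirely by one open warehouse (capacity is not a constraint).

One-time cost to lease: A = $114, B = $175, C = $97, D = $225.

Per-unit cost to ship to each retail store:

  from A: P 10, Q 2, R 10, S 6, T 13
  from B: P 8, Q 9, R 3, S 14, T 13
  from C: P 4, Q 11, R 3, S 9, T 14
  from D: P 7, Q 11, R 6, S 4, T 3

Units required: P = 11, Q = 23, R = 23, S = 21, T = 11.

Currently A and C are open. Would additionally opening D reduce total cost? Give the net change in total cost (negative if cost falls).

No — net change +73 (cost rises by 73).

Current service cost with {A, C}: 428.
Adding D: each retail store re-picks its cheapest; new service cost 276, saving 152.
Extra fixed cost: 225. Net change = 225 − 152 = 73.
(Totals: 639 → 712.)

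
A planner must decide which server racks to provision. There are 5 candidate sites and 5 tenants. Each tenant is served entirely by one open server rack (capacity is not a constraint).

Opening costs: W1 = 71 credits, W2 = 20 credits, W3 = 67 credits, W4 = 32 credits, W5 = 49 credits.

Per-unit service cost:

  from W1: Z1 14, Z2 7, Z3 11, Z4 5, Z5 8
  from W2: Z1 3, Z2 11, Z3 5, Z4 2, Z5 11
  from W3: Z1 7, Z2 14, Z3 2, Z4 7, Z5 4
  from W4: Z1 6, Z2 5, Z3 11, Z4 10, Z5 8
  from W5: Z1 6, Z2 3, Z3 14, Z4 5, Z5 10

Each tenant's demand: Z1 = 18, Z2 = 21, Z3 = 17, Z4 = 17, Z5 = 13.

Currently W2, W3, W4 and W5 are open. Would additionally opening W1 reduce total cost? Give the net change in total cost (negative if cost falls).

Current service cost with {W2, W3, W4, W5}: 237.
Adding W1: each tenant re-picks its cheapest; new service cost 237, saving 0.
Extra fixed cost: 71. Net change = 71 − 0 = 71.
(Totals: 405 → 476.)

No — net change +71 (cost rises by 71).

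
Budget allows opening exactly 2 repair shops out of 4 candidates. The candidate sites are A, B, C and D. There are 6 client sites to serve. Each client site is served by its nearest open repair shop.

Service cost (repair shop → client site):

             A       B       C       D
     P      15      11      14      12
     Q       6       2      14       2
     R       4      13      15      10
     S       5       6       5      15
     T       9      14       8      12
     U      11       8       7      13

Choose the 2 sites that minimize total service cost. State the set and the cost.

Choose A and B; total service cost 39.

With exactly 2 open, each client site uses its cheapest among the chosen.
{A, B}: P→B 11, Q→B 2, R→A 4, S→A 5, T→A 9, U→B 8. Service cost 39.
{A, D}: service cost 43
{A, C}: service cost 44
Among all 6 size-2 choices, {A, B} is lowest.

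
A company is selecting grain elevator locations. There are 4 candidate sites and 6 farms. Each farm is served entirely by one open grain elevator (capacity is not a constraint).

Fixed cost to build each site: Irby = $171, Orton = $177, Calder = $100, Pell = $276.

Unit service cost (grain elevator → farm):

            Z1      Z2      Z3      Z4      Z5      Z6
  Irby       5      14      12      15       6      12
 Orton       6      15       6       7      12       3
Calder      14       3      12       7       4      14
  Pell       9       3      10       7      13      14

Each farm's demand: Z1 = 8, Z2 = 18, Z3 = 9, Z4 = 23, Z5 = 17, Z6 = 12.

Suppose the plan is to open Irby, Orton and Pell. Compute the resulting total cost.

Total cost: 1071

Each farm is assigned to its cheapest site among the open ones.
{Irby, Orton, Pell}: Z1→Irby 5·8=40, Z2→Pell 3·18=54, Z3→Orton 6·9=54, Z4→Orton 7·23=161, Z5→Irby 6·17=102, Z6→Orton 3·12=36. Service 447; fixed 624; total 1071.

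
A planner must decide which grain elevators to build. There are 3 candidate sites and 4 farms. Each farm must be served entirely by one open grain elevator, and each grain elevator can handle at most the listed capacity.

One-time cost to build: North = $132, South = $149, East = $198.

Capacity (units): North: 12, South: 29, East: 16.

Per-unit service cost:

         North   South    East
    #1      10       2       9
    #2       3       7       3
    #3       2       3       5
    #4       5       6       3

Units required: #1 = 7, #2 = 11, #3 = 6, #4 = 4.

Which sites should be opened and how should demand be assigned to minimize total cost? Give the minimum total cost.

Minimum total cost: 282

Open {South}: #1→South 2·7=14, #2→South 7·11=77, #3→South 3·6=18, #4→South 6·4=24.
Loads: South carries 28/29. Service 133; fixed 149; total 282.
Next best feasible plan costs 370.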